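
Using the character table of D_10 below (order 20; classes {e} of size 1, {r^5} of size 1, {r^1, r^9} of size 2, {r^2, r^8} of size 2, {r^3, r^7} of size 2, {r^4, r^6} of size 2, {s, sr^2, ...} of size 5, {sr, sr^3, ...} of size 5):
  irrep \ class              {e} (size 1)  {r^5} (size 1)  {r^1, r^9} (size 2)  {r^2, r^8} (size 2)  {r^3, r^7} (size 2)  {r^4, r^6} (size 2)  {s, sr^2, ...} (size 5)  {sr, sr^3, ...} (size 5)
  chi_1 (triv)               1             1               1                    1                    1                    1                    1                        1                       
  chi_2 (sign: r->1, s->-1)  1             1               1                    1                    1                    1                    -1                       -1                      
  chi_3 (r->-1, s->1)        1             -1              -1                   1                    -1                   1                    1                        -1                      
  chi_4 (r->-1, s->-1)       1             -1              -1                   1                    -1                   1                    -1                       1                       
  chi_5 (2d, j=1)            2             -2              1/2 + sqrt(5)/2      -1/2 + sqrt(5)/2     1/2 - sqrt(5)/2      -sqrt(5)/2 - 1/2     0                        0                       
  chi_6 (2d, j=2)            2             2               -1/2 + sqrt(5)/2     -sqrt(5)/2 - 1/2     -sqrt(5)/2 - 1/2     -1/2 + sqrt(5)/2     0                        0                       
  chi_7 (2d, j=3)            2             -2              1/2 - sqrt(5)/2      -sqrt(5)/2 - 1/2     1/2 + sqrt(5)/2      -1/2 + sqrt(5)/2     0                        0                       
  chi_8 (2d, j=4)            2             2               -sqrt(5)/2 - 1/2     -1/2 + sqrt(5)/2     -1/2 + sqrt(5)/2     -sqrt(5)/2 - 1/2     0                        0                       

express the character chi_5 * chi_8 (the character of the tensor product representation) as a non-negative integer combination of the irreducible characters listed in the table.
chi_5 tensor chi_8 = chi_3 + chi_4 + chi_7 (all other irreducibles have multiplicity 0).

Reasoning: The character of a tensor product is the pointwise product (chi_5 * chi_8)(C) = chi_5(C) * chi_8(C):
  {e}: (2)*(2), {r^5}: (-2)*(2), {r^1, r^9}: (1/2 + sqrt(5)/2)*(-sqrt(5)/2 - 1/2), {r^2, r^8}: (-1/2 + sqrt(5)/2)*(-1/2 + sqrt(5)/2), {r^3, r^7}: (1/2 - sqrt(5)/2)*(-1/2 + sqrt(5)/2), {r^4, r^6}: (-sqrt(5)/2 - 1/2)*(-sqrt(5)/2 - 1/2), {s, sr^2, ...}: (0)*(0), {sr, sr^3, ...}: (0)*(0)
so (chi_5 * chi_8) takes values
  {e} -> 4, {r^5} -> -4, {r^1, r^9} -> -3/2 - sqrt(5)/2, {r^2, r^8} -> 3/2 - sqrt(5)/2, {r^3, r^7} -> -3/2 + sqrt(5)/2, {r^4, r^6} -> sqrt(5)/2 + 3/2, {s, sr^2, ...} -> 0, {sr, sr^3, ...} -> 0.
Now take the inner product of this character with each irreducible chi from the table, <chi_5*chi_8, chi> = (1/20) sum_C |C| (chi_5*chi_8)(C) conj(chi(C)):
  <chi_5*chi_8, chi_1> = (1/20)[1*(4)*conj(1) + 1*(-4)*conj(1) + 2*(-3/2 - sqrt(5)/2)*conj(1) + 2*(3/2 - sqrt(5)/2)*conj(1) + 2*(-3/2 + sqrt(5)/2)*conj(1) + 2*(sqrt(5)/2 + 3/2)*conj(1) + 5*(0)*conj(1) + 5*(0)*conj(1)]
      = (1/20)[(4) + (-4) + (-3 - sqrt(5)) + (3 - sqrt(5)) + (-3 + sqrt(5)) + (sqrt(5) + 3) + (0) + (0)] = 0/20 = 0
  <chi_5*chi_8, chi_2> = (1/20)[1*(4)*conj(1) + 1*(-4)*conj(1) + 2*(-3/2 - sqrt(5)/2)*conj(1) + 2*(3/2 - sqrt(5)/2)*conj(1) + 2*(-3/2 + sqrt(5)/2)*conj(1) + 2*(sqrt(5)/2 + 3/2)*conj(1) + 5*(0)*conj(-1) + 5*(0)*conj(-1)]
      = (1/20)[(4) + (-4) + (-3 - sqrt(5)) + (3 - sqrt(5)) + (-3 + sqrt(5)) + (sqrt(5) + 3) + (0) + (0)] = 0/20 = 0
  <chi_5*chi_8, chi_3> = (1/20)[1*(4)*conj(1) + 1*(-4)*conj(-1) + 2*(-3/2 - sqrt(5)/2)*conj(-1) + 2*(3/2 - sqrt(5)/2)*conj(1) + 2*(-3/2 + sqrt(5)/2)*conj(-1) + 2*(sqrt(5)/2 + 3/2)*conj(1) + 5*(0)*conj(1) + 5*(0)*conj(-1)]
      = (1/20)[(4) + (4) + (sqrt(5) + 3) + (3 - sqrt(5)) + (3 - sqrt(5)) + (sqrt(5) + 3) + (0) + (0)] = 20/20 = 1
  <chi_5*chi_8, chi_4> = (1/20)[1*(4)*conj(1) + 1*(-4)*conj(-1) + 2*(-3/2 - sqrt(5)/2)*conj(-1) + 2*(3/2 - sqrt(5)/2)*conj(1) + 2*(-3/2 + sqrt(5)/2)*conj(-1) + 2*(sqrt(5)/2 + 3/2)*conj(1) + 5*(0)*conj(-1) + 5*(0)*conj(1)]
      = (1/20)[(4) + (4) + (sqrt(5) + 3) + (3 - sqrt(5)) + (3 - sqrt(5)) + (sqrt(5) + 3) + (0) + (0)] = 20/20 = 1
  <chi_5*chi_8, chi_5> = (1/20)[1*(4)*conj(2) + 1*(-4)*conj(-2) + 2*(-3/2 - sqrt(5)/2)*conj(1/2 + sqrt(5)/2) + 2*(3/2 - sqrt(5)/2)*conj(-1/2 + sqrt(5)/2) + 2*(-3/2 + sqrt(5)/2)*conj(1/2 - sqrt(5)/2) + 2*(sqrt(5)/2 + 3/2)*conj(-sqrt(5)/2 - 1/2) + 5*(0)*conj(0) + 5*(0)*conj(0)]
      = (1/20)[(8) + (8) + (-2*sqrt(5) - 4) + (-4 + 2*sqrt(5)) + (-4 + 2*sqrt(5)) + (-2*sqrt(5) - 4) + (0) + (0)] = 0/20 = 0
  <chi_5*chi_8, chi_6> = (1/20)[1*(4)*conj(2) + 1*(-4)*conj(2) + 2*(-3/2 - sqrt(5)/2)*conj(-1/2 + sqrt(5)/2) + 2*(3/2 - sqrt(5)/2)*conj(-sqrt(5)/2 - 1/2) + 2*(-3/2 + sqrt(5)/2)*conj(-sqrt(5)/2 - 1/2) + 2*(sqrt(5)/2 + 3/2)*conj(-1/2 + sqrt(5)/2) + 5*(0)*conj(0) + 5*(0)*conj(0)]
      = (1/20)[(8) + (-8) + (-sqrt(5) - 1) + (1 - sqrt(5)) + (-1 + sqrt(5)) + (1 + sqrt(5)) + (0) + (0)] = 0/20 = 0
  <chi_5*chi_8, chi_7> = (1/20)[1*(4)*conj(2) + 1*(-4)*conj(-2) + 2*(-3/2 - sqrt(5)/2)*conj(1/2 - sqrt(5)/2) + 2*(3/2 - sqrt(5)/2)*conj(-sqrt(5)/2 - 1/2) + 2*(-3/2 + sqrt(5)/2)*conj(1/2 + sqrt(5)/2) + 2*(sqrt(5)/2 + 3/2)*conj(-1/2 + sqrt(5)/2) + 5*(0)*conj(0) + 5*(0)*conj(0)]
      = (1/20)[(8) + (8) + (1 + sqrt(5)) + (1 - sqrt(5)) + (1 - sqrt(5)) + (1 + sqrt(5)) + (0) + (0)] = 20/20 = 1
  <chi_5*chi_8, chi_8> = (1/20)[1*(4)*conj(2) + 1*(-4)*conj(2) + 2*(-3/2 - sqrt(5)/2)*conj(-sqrt(5)/2 - 1/2) + 2*(3/2 - sqrt(5)/2)*conj(-1/2 + sqrt(5)/2) + 2*(-3/2 + sqrt(5)/2)*conj(-1/2 + sqrt(5)/2) + 2*(sqrt(5)/2 + 3/2)*conj(-sqrt(5)/2 - 1/2) + 5*(0)*conj(0) + 5*(0)*conj(0)]
      = (1/20)[(8) + (-8) + (4 + 2*sqrt(5)) + (-4 + 2*sqrt(5)) + (4 - 2*sqrt(5)) + (-2*sqrt(5) - 4) + (0) + (0)] = 0/20 = 0
Hence the multiplicities are chi_3: 1, chi_4: 1, chi_7: 1. Dimension check: dim(chi_5)*dim(chi_8) = 2*2 = 4 and sum (mult * dim) = 1*1 + 1*1 + 1*2 = 4.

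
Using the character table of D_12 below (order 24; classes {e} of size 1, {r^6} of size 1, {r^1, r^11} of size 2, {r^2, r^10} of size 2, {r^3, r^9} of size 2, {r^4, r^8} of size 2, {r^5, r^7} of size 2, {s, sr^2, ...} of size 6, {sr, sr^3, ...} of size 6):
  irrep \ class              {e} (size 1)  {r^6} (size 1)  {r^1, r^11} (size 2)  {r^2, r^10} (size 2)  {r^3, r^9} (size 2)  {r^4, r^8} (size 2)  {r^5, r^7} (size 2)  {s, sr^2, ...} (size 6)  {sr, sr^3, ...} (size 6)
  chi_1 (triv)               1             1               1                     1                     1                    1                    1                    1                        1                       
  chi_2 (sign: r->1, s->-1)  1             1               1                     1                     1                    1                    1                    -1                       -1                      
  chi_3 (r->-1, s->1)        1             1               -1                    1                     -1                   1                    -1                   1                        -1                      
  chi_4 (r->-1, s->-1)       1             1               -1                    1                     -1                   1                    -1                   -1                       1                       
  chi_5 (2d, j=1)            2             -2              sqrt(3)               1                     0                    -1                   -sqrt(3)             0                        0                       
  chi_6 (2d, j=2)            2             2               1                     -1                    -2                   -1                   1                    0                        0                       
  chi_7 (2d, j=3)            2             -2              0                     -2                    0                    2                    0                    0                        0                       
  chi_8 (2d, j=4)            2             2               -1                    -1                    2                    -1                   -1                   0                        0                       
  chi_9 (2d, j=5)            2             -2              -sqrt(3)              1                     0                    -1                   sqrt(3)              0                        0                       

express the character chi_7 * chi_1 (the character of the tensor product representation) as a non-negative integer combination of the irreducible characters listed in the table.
chi_7 tensor chi_1 = chi_7 (all other irreducibles have multiplicity 0).

Solution. The character of a tensor product is the pointwise product (chi_7 * chi_1)(C) = chi_7(C) * chi_1(C):
  {e}: (2)*(1), {r^6}: (-2)*(1), {r^1, r^11}: (0)*(1), {r^2, r^10}: (-2)*(1), {r^3, r^9}: (0)*(1), {r^4, r^8}: (2)*(1), {r^5, r^7}: (0)*(1), {s, sr^2, ...}: (0)*(1), {sr, sr^3, ...}: (0)*(1)
so (chi_7 * chi_1) takes values
  {e} -> 2, {r^6} -> -2, {r^1, r^11} -> 0, {r^2, r^10} -> -2, {r^3, r^9} -> 0, {r^4, r^8} -> 2, {r^5, r^7} -> 0, {s, sr^2, ...} -> 0, {sr, sr^3, ...} -> 0.
Now take the inner product of this character with each irreducible chi from the table, <chi_7*chi_1, chi> = (1/24) sum_C |C| (chi_7*chi_1)(C) conj(chi(C)):
  <chi_7*chi_1, chi_1> = (1/24)[1*(2)*conj(1) + 1*(-2)*conj(1) + 2*(0)*conj(1) + 2*(-2)*conj(1) + 2*(0)*conj(1) + 2*(2)*conj(1) + 2*(0)*conj(1) + 6*(0)*conj(1) + 6*(0)*conj(1)]
      = (1/24)[(2) + (-2) + (0) + (-4) + (0) + (4) + (0) + (0) + (0)] = 0/24 = 0
  <chi_7*chi_1, chi_2> = (1/24)[1*(2)*conj(1) + 1*(-2)*conj(1) + 2*(0)*conj(1) + 2*(-2)*conj(1) + 2*(0)*conj(1) + 2*(2)*conj(1) + 2*(0)*conj(1) + 6*(0)*conj(-1) + 6*(0)*conj(-1)]
      = (1/24)[(2) + (-2) + (0) + (-4) + (0) + (4) + (0) + (0) + (0)] = 0/24 = 0
  <chi_7*chi_1, chi_3> = (1/24)[1*(2)*conj(1) + 1*(-2)*conj(1) + 2*(0)*conj(-1) + 2*(-2)*conj(1) + 2*(0)*conj(-1) + 2*(2)*conj(1) + 2*(0)*conj(-1) + 6*(0)*conj(1) + 6*(0)*conj(-1)]
      = (1/24)[(2) + (-2) + (0) + (-4) + (0) + (4) + (0) + (0) + (0)] = 0/24 = 0
  <chi_7*chi_1, chi_4> = (1/24)[1*(2)*conj(1) + 1*(-2)*conj(1) + 2*(0)*conj(-1) + 2*(-2)*conj(1) + 2*(0)*conj(-1) + 2*(2)*conj(1) + 2*(0)*conj(-1) + 6*(0)*conj(-1) + 6*(0)*conj(1)]
      = (1/24)[(2) + (-2) + (0) + (-4) + (0) + (4) + (0) + (0) + (0)] = 0/24 = 0
  <chi_7*chi_1, chi_5> = (1/24)[1*(2)*conj(2) + 1*(-2)*conj(-2) + 2*(0)*conj(sqrt(3)) + 2*(-2)*conj(1) + 2*(0)*conj(0) + 2*(2)*conj(-1) + 2*(0)*conj(-sqrt(3)) + 6*(0)*conj(0) + 6*(0)*conj(0)]
      = (1/24)[(4) + (4) + (0) + (-4) + (0) + (-4) + (0) + (0) + (0)] = 0/24 = 0
  <chi_7*chi_1, chi_6> = (1/24)[1*(2)*conj(2) + 1*(-2)*conj(2) + 2*(0)*conj(1) + 2*(-2)*conj(-1) + 2*(0)*conj(-2) + 2*(2)*conj(-1) + 2*(0)*conj(1) + 6*(0)*conj(0) + 6*(0)*conj(0)]
      = (1/24)[(4) + (-4) + (0) + (4) + (0) + (-4) + (0) + (0) + (0)] = 0/24 = 0
  <chi_7*chi_1, chi_7> = (1/24)[1*(2)*conj(2) + 1*(-2)*conj(-2) + 2*(0)*conj(0) + 2*(-2)*conj(-2) + 2*(0)*conj(0) + 2*(2)*conj(2) + 2*(0)*conj(0) + 6*(0)*conj(0) + 6*(0)*conj(0)]
      = (1/24)[(4) + (4) + (0) + (8) + (0) + (8) + (0) + (0) + (0)] = 24/24 = 1
  <chi_7*chi_1, chi_8> = (1/24)[1*(2)*conj(2) + 1*(-2)*conj(2) + 2*(0)*conj(-1) + 2*(-2)*conj(-1) + 2*(0)*conj(2) + 2*(2)*conj(-1) + 2*(0)*conj(-1) + 6*(0)*conj(0) + 6*(0)*conj(0)]
      = (1/24)[(4) + (-4) + (0) + (4) + (0) + (-4) + (0) + (0) + (0)] = 0/24 = 0
  <chi_7*chi_1, chi_9> = (1/24)[1*(2)*conj(2) + 1*(-2)*conj(-2) + 2*(0)*conj(-sqrt(3)) + 2*(-2)*conj(1) + 2*(0)*conj(0) + 2*(2)*conj(-1) + 2*(0)*conj(sqrt(3)) + 6*(0)*conj(0) + 6*(0)*conj(0)]
      = (1/24)[(4) + (4) + (0) + (-4) + (0) + (-4) + (0) + (0) + (0)] = 0/24 = 0
Hence the multiplicities are chi_7: 1. Dimension check: dim(chi_7)*dim(chi_1) = 2*1 = 2 and sum (mult * dim) = 1*2 = 2.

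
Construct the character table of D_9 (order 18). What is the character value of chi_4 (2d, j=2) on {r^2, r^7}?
Conjugacy classes: {e} of size 1, {r^1, r^8} of size 2, {r^2, r^7} of size 2, {r^3, r^6} of size 2, {r^4, r^5} of size 2, {s, sr, ..., sr^8} of size 9.
Character table:
  irrep \ class              {e} (size 1)  {r^1, r^8} (size 2)  {r^2, r^7} (size 2)  {r^3, r^6} (size 2)  {r^4, r^5} (size 2)  {s, sr, ..., sr^8} (size 9)
  chi_1 (triv)               1             1                    1                    1                    1                    1                          
  chi_2 (sign: r->1, s->-1)  1             1                    1                    1                    1                    -1                         
  chi_3 (2d, j=1)            2             2*cos(2*pi/9)        2*cos(4*pi/9)        -1                   -2*cos(pi/9)         0                          
  chi_4 (2d, j=2)            2             2*cos(4*pi/9)        -2*cos(pi/9)         -1                   2*cos(2*pi/9)        0                          
  chi_5 (2d, j=3)            2             -1                   -1                   2                    -1                   0                          
  chi_6 (2d, j=4)            2             -2*cos(pi/9)         2*cos(2*pi/9)        -1                   2*cos(4*pi/9)        0                          

Spot check: chi_4 (2d, j=2) on {r^2, r^7} = -2*cos(pi/9).

Explanation: D_9 has order 2*9 = 18 with 6 conjugacy classes, hence 6 irreducibles. Sum of squared dims 1 + 1 + 4 + 4 + 4 + 4 = 18 = |G|. Linear characters come from the abelianisation; the 2-dimensional irreps have character r^k -> 2*cos(2*pi*j*k/9), reflections -> 0.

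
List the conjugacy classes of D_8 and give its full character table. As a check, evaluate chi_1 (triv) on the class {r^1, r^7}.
Conjugacy classes: {e} of size 1, {r^4} of size 1, {r^1, r^7} of size 2, {r^2, r^6} of size 2, {r^3, r^5} of size 2, {s, sr^2, ...} of size 4, {sr, sr^3, ...} of size 4.
Character table:
  irrep \ class              {e} (size 1)  {r^4} (size 1)  {r^1, r^7} (size 2)  {r^2, r^6} (size 2)  {r^3, r^5} (size 2)  {s, sr^2, ...} (size 4)  {sr, sr^3, ...} (size 4)
  chi_1 (triv)               1             1               1                    1                    1                    1                        1                       
  chi_2 (sign: r->1, s->-1)  1             1               1                    1                    1                    -1                       -1                      
  chi_3 (r->-1, s->1)        1             1               -1                   1                    -1                   1                        -1                      
  chi_4 (r->-1, s->-1)       1             1               -1                   1                    -1                   -1                       1                       
  chi_5 (2d, j=1)            2             -2              sqrt(2)              0                    -sqrt(2)             0                        0                       
  chi_6 (2d, j=2)            2             2               0                    -2                   0                    0                        0                       
  chi_7 (2d, j=3)            2             -2              -sqrt(2)             0                    sqrt(2)              0                        0                       

Spot check: chi_1 (triv) on {r^1, r^7} = 1.

Derivation: D_8 has order 2*8 = 16 with 7 conjugacy classes, hence 7 irreducibles. Sum of squared dims 1 + 1 + 1 + 1 + 4 + 4 + 4 = 16 = |G|. Linear characters come from the abelianisation; the 2-dimensional irreps have character r^k -> 2*cos(2*pi*j*k/8), reflections -> 0.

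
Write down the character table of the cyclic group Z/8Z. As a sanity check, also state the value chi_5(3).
Character table of Z/8Z (irreps indexed chi_0,...,chi_7 with chi_k(m) = zeta_8^(k*m), zeta_8 = exp(2*pi*i/8)):
  irrep \ class  {0} (size 1)  {1} (size 1)    {2} (size 1)  {3} (size 1)    {4} (size 1)  {5} (size 1)    {6} (size 1)  {7} (size 1)  
  chi_0          1             1               1             1               1             1               1             1             
  chi_1          1             exp(I*pi/4)     I             exp(3*I*pi/4)   -1            exp(-3*I*pi/4)  -I            exp(-I*pi/4)  
  chi_2          1             I               -1            -I              1             I               -1            -I            
  chi_3          1             exp(3*I*pi/4)   -I            exp(I*pi/4)     -1            exp(-I*pi/4)    I             exp(-3*I*pi/4)
  chi_4          1             -1              1             -1              1             -1              1             -1            
  chi_5          1             exp(-3*I*pi/4)  I             exp(-I*pi/4)    -1            exp(I*pi/4)     -I            exp(3*I*pi/4) 
  chi_6          1             -I              -1            I               1             -I              -1            I             
  chi_7          1             exp(-I*pi/4)    -I            exp(-3*I*pi/4)  -1            exp(3*I*pi/4)   I             exp(I*pi/4)   

Spot check: chi_5(3) = zeta_8^(5*3) = zeta_8^15 = exp(-I*pi/4).

Why: Z/8Z is abelian, so all 8 irreducible complex representations are 1-dimensional. They are given by chi_k(m) = zeta_8^(k*m) for k = 0,...,7. Row orthogonality: sum_m chi_k(m) conj(chi_l(m)) = 8 * [k = l].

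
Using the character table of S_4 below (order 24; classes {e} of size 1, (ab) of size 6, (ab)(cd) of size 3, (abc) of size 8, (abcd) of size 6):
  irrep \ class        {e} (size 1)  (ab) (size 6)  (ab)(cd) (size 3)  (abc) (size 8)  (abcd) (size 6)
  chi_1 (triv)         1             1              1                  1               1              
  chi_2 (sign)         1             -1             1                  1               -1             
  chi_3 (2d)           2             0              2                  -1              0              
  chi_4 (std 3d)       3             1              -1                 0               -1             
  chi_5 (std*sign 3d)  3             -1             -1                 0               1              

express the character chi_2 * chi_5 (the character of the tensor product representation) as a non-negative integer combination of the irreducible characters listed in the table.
chi_2 tensor chi_5 = chi_4 (all other irreducibles have multiplicity 0).

The character of a tensor product is the pointwise product (chi_2 * chi_5)(C) = chi_2(C) * chi_5(C):
  {e}: (1)*(3), (ab): (-1)*(-1), (ab)(cd): (1)*(-1), (abc): (1)*(0), (abcd): (-1)*(1)
so (chi_2 * chi_5) takes values
  {e} -> 3, (ab) -> 1, (ab)(cd) -> -1, (abc) -> 0, (abcd) -> -1.
Now take the inner product of this character with each irreducible chi from the table, <chi_2*chi_5, chi> = (1/24) sum_C |C| (chi_2*chi_5)(C) conj(chi(C)):
  <chi_2*chi_5, chi_1> = (1/24)[1*(3)*conj(1) + 6*(1)*conj(1) + 3*(-1)*conj(1) + 8*(0)*conj(1) + 6*(-1)*conj(1)]
      = (1/24)[(3) + (6) + (-3) + (0) + (-6)] = 0/24 = 0
  <chi_2*chi_5, chi_2> = (1/24)[1*(3)*conj(1) + 6*(1)*conj(-1) + 3*(-1)*conj(1) + 8*(0)*conj(1) + 6*(-1)*conj(-1)]
      = (1/24)[(3) + (-6) + (-3) + (0) + (6)] = 0/24 = 0
  <chi_2*chi_5, chi_3> = (1/24)[1*(3)*conj(2) + 6*(1)*conj(0) + 3*(-1)*conj(2) + 8*(0)*conj(-1) + 6*(-1)*conj(0)]
      = (1/24)[(6) + (0) + (-6) + (0) + (0)] = 0/24 = 0
  <chi_2*chi_5, chi_4> = (1/24)[1*(3)*conj(3) + 6*(1)*conj(1) + 3*(-1)*conj(-1) + 8*(0)*conj(0) + 6*(-1)*conj(-1)]
      = (1/24)[(9) + (6) + (3) + (0) + (6)] = 24/24 = 1
  <chi_2*chi_5, chi_5> = (1/24)[1*(3)*conj(3) + 6*(1)*conj(-1) + 3*(-1)*conj(-1) + 8*(0)*conj(0) + 6*(-1)*conj(1)]
      = (1/24)[(9) + (-6) + (3) + (0) + (-6)] = 0/24 = 0
Hence the multiplicities are chi_4: 1. Dimension check: dim(chi_2)*dim(chi_5) = 1*3 = 3 and sum (mult * dim) = 1*3 = 3.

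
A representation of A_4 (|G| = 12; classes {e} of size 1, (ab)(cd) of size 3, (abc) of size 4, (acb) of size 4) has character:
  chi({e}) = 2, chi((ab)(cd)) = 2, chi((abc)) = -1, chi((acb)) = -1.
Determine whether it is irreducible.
Not irreducible (reducible): <chi, chi> = 2 > 1.

Details: <chi, chi> = (1/|G|) sum_C |C| * |chi(C)|^2 = (1/12)[1*|2|^2 + 3*|2|^2 + 4*|-1|^2 + 4*|-1|^2]
  = (1/12)[(4) + (12) + (4) + (4)] = 24/12 = 2.
(Exp terms are combined using exp(i*s)*conj(exp(i*t)) = exp(i*(s-t)), and sums of them are collapsed using the identity that for every m > 1 the m distinct m-th roots of unity sum to 0, e.g. 1 + exp(2*I*pi/3) + exp(-2*I*pi/3) = 0.)
A character is irreducible iff <chi, chi> = 1, so this representation is reducible.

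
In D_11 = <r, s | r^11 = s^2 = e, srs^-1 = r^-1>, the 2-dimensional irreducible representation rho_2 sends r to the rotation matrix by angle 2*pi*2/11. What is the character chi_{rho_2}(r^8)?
chi_{rho_2}(r^8) = 2*cos(2*pi*2*8/11) = -2*cos(pi/11)

Proof sketch: rho_2(r^8) is rotation by angle 2*pi*2*8/11, whose trace is 2*cos(2*pi*2*8/11) = -2*cos(pi/11).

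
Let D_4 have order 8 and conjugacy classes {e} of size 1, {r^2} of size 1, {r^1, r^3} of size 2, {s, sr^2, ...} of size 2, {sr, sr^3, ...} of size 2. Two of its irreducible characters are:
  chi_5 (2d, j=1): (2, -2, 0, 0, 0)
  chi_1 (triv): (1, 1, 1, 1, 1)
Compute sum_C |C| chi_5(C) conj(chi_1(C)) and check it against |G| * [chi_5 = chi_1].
Sum = 0; so <chi_5, chi_1> = 0 (distinct irreducibles are orthogonal).

Details: Compute term by term over conjugacy classes (|C| * chi_5(C) * conj(chi_1(C))):
  1*(2)*conj(1) + 1*(-2)*conj(1) + 2*(0)*conj(1) + 2*(0)*conj(1) + 2*(0)*conj(1)
  = (2) + (-2) + (0) + (0) + (0)
  = 0.
Dividing by |G| = 8 gives 0/8 = 0, matching the row-orthogonality relation <chi_5, chi_1> = [chi_5 = chi_1].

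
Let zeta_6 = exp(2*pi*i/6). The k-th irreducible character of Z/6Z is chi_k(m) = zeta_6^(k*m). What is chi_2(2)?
chi_2(2) = zeta_6^4 = exp(-2*I*pi/3)

Derivation: chi_2(2) = zeta_6^(2*2) = zeta_6^4. Since zeta_6^6 = 1, this equals zeta_6^4 = exp(2*pi*i*4/6) = exp(-2*I*pi/3).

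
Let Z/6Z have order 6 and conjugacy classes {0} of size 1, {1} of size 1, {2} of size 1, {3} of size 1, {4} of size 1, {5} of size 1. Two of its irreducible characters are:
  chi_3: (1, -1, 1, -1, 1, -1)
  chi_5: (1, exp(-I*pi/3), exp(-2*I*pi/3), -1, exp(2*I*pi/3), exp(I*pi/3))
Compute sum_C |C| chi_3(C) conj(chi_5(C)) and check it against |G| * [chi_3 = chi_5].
Sum = 0; so <chi_3, chi_5> = 0 (distinct irreducibles are orthogonal).

Explanation: Compute term by term over conjugacy classes (|C| * chi_3(C) * conj(chi_5(C))):
  1*(1)*conj(1) + 1*(-1)*conj(exp(-I*pi/3)) + 1*(1)*conj(exp(-2*I*pi/3)) + 1*(-1)*conj(-1) + 1*(1)*conj(exp(2*I*pi/3)) + 1*(-1)*conj(exp(I*pi/3))
  = (1) + (-exp(I*pi/3)) + (exp(2*I*pi/3)) + (1) + (exp(-2*I*pi/3)) + (-exp(-I*pi/3))
  = 0.
(Exp terms are combined using exp(i*s)*conj(exp(i*t)) = exp(i*(s-t)), and sums of them are collapsed using the identity that for every m > 1 the m distinct m-th roots of unity sum to 0, e.g. 1 + exp(2*I*pi/3) + exp(-2*I*pi/3) = 0.)
Dividing by |G| = 6 gives 0/6 = 0, matching the row-orthogonality relation <chi_3, chi_5> = [chi_3 = chi_5].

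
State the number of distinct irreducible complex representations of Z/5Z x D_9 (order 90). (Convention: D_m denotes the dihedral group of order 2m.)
30

Derivation: The number of irreducible complex representations of a finite group equals its number of conjugacy classes. For a direct product, #classes(G x H) = #classes(G) * #classes(H). Z/5Z has 5 classes (abelian), D_9 has 6 classes, so 5 * 6 = 30, so Z/5Z x D_9 (order 90) has exactly 30 irreducible complex representations.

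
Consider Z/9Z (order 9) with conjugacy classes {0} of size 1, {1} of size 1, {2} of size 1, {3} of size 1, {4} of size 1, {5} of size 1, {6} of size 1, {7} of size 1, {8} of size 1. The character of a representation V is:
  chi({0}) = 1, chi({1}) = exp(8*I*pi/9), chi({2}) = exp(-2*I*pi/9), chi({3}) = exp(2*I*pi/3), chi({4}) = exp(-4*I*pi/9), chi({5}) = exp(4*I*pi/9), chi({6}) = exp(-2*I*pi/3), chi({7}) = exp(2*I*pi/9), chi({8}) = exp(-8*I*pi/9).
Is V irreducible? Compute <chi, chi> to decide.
Irreducible: <chi, chi> = 1.

Derivation: <chi, chi> = (1/|G|) sum_C |C| * |chi(C)|^2 = (1/9)[1*|1|^2 + 1*|exp(8*I*pi/9)|^2 + 1*|exp(-2*I*pi/9)|^2 + 1*|exp(2*I*pi/3)|^2 + 1*|exp(-4*I*pi/9)|^2 + 1*|exp(4*I*pi/9)|^2 + 1*|exp(-2*I*pi/3)|^2 + 1*|exp(2*I*pi/9)|^2 + 1*|exp(-8*I*pi/9)|^2]
  = (1/9)[(1) + (1) + (1) + (1) + (1) + (1) + (1) + (1) + (1)] = 9/9 = 1.
(Exp terms are combined using exp(i*s)*conj(exp(i*t)) = exp(i*(s-t)), and sums of them are collapsed using the identity that for every m > 1 the m distinct m-th roots of unity sum to 0, e.g. 1 + exp(2*I*pi/3) + exp(-2*I*pi/3) = 0.)
A character is irreducible iff <chi, chi> = 1, so this representation is irreducible.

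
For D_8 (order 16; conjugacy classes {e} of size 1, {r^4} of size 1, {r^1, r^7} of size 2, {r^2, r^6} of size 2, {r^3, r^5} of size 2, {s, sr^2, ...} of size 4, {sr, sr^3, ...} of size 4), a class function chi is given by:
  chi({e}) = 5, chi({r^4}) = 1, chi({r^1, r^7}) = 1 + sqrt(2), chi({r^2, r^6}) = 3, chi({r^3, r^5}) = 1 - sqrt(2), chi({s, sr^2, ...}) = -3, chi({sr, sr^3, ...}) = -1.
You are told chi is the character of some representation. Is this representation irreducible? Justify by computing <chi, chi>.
Not irreducible (reducible): <chi, chi> = 6 > 1.

Argument: <chi, chi> = (1/|G|) sum_C |C| * |chi(C)|^2 = (1/16)[1*|5|^2 + 1*|1|^2 + 2*|1 + sqrt(2)|^2 + 2*|3|^2 + 2*|1 - sqrt(2)|^2 + 4*|-3|^2 + 4*|-1|^2]
  = (1/16)[(25) + (1) + (4*sqrt(2) + 6) + (18) + (6 - 4*sqrt(2)) + (36) + (4)] = 96/16 = 6.
A character is irreducible iff <chi, chi> = 1, so this representation is reducible.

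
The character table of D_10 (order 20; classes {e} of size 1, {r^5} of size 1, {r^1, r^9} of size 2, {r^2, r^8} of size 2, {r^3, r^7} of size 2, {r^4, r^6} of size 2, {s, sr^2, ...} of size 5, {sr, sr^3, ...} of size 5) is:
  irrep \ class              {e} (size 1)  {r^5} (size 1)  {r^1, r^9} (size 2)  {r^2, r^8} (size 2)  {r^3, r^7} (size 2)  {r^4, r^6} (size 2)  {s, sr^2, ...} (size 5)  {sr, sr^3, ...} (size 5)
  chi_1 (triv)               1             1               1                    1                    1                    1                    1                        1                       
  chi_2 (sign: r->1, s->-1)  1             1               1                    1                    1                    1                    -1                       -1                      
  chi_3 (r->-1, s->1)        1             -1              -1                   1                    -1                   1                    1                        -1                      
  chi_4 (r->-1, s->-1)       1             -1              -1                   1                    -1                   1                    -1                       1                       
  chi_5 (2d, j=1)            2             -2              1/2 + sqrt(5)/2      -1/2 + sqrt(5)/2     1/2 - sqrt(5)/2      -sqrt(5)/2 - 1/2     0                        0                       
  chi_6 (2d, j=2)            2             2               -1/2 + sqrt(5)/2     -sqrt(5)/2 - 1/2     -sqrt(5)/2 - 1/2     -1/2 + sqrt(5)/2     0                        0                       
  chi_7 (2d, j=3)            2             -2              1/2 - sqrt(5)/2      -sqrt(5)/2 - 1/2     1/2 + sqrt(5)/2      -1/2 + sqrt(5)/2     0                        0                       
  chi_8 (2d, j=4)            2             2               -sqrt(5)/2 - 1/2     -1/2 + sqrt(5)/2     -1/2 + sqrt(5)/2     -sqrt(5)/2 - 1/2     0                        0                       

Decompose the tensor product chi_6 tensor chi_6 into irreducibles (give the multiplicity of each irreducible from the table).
chi_6 tensor chi_6 = chi_1 + chi_2 + chi_8 (all other irreducibles have multiplicity 0).

The character of a tensor product is the pointwise product (chi_6 * chi_6)(C) = chi_6(C) * chi_6(C):
  {e}: (2)*(2), {r^5}: (2)*(2), {r^1, r^9}: (-1/2 + sqrt(5)/2)*(-1/2 + sqrt(5)/2), {r^2, r^8}: (-sqrt(5)/2 - 1/2)*(-sqrt(5)/2 - 1/2), {r^3, r^7}: (-sqrt(5)/2 - 1/2)*(-sqrt(5)/2 - 1/2), {r^4, r^6}: (-1/2 + sqrt(5)/2)*(-1/2 + sqrt(5)/2), {s, sr^2, ...}: (0)*(0), {sr, sr^3, ...}: (0)*(0)
so (chi_6 * chi_6) takes values
  {e} -> 4, {r^5} -> 4, {r^1, r^9} -> 3/2 - sqrt(5)/2, {r^2, r^8} -> sqrt(5)/2 + 3/2, {r^3, r^7} -> sqrt(5)/2 + 3/2, {r^4, r^6} -> 3/2 - sqrt(5)/2, {s, sr^2, ...} -> 0, {sr, sr^3, ...} -> 0.
Now take the inner product of this character with each irreducible chi from the table, <chi_6*chi_6, chi> = (1/20) sum_C |C| (chi_6*chi_6)(C) conj(chi(C)):
  <chi_6*chi_6, chi_1> = (1/20)[1*(4)*conj(1) + 1*(4)*conj(1) + 2*(3/2 - sqrt(5)/2)*conj(1) + 2*(sqrt(5)/2 + 3/2)*conj(1) + 2*(sqrt(5)/2 + 3/2)*conj(1) + 2*(3/2 - sqrt(5)/2)*conj(1) + 5*(0)*conj(1) + 5*(0)*conj(1)]
      = (1/20)[(4) + (4) + (3 - sqrt(5)) + (sqrt(5) + 3) + (sqrt(5) + 3) + (3 - sqrt(5)) + (0) + (0)] = 20/20 = 1
  <chi_6*chi_6, chi_2> = (1/20)[1*(4)*conj(1) + 1*(4)*conj(1) + 2*(3/2 - sqrt(5)/2)*conj(1) + 2*(sqrt(5)/2 + 3/2)*conj(1) + 2*(sqrt(5)/2 + 3/2)*conj(1) + 2*(3/2 - sqrt(5)/2)*conj(1) + 5*(0)*conj(-1) + 5*(0)*conj(-1)]
      = (1/20)[(4) + (4) + (3 - sqrt(5)) + (sqrt(5) + 3) + (sqrt(5) + 3) + (3 - sqrt(5)) + (0) + (0)] = 20/20 = 1
  <chi_6*chi_6, chi_3> = (1/20)[1*(4)*conj(1) + 1*(4)*conj(-1) + 2*(3/2 - sqrt(5)/2)*conj(-1) + 2*(sqrt(5)/2 + 3/2)*conj(1) + 2*(sqrt(5)/2 + 3/2)*conj(-1) + 2*(3/2 - sqrt(5)/2)*conj(1) + 5*(0)*conj(1) + 5*(0)*conj(-1)]
      = (1/20)[(4) + (-4) + (-3 + sqrt(5)) + (sqrt(5) + 3) + (-3 - sqrt(5)) + (3 - sqrt(5)) + (0) + (0)] = 0/20 = 0
  <chi_6*chi_6, chi_4> = (1/20)[1*(4)*conj(1) + 1*(4)*conj(-1) + 2*(3/2 - sqrt(5)/2)*conj(-1) + 2*(sqrt(5)/2 + 3/2)*conj(1) + 2*(sqrt(5)/2 + 3/2)*conj(-1) + 2*(3/2 - sqrt(5)/2)*conj(1) + 5*(0)*conj(-1) + 5*(0)*conj(1)]
      = (1/20)[(4) + (-4) + (-3 + sqrt(5)) + (sqrt(5) + 3) + (-3 - sqrt(5)) + (3 - sqrt(5)) + (0) + (0)] = 0/20 = 0
  <chi_6*chi_6, chi_5> = (1/20)[1*(4)*conj(2) + 1*(4)*conj(-2) + 2*(3/2 - sqrt(5)/2)*conj(1/2 + sqrt(5)/2) + 2*(sqrt(5)/2 + 3/2)*conj(-1/2 + sqrt(5)/2) + 2*(sqrt(5)/2 + 3/2)*conj(1/2 - sqrt(5)/2) + 2*(3/2 - sqrt(5)/2)*conj(-sqrt(5)/2 - 1/2) + 5*(0)*conj(0) + 5*(0)*conj(0)]
      = (1/20)[(8) + (-8) + (-1 + sqrt(5)) + (1 + sqrt(5)) + (-sqrt(5) - 1) + (1 - sqrt(5)) + (0) + (0)] = 0/20 = 0
  <chi_6*chi_6, chi_6> = (1/20)[1*(4)*conj(2) + 1*(4)*conj(2) + 2*(3/2 - sqrt(5)/2)*conj(-1/2 + sqrt(5)/2) + 2*(sqrt(5)/2 + 3/2)*conj(-sqrt(5)/2 - 1/2) + 2*(sqrt(5)/2 + 3/2)*conj(-sqrt(5)/2 - 1/2) + 2*(3/2 - sqrt(5)/2)*conj(-1/2 + sqrt(5)/2) + 5*(0)*conj(0) + 5*(0)*conj(0)]
      = (1/20)[(8) + (8) + (-4 + 2*sqrt(5)) + (-2*sqrt(5) - 4) + (-2*sqrt(5) - 4) + (-4 + 2*sqrt(5)) + (0) + (0)] = 0/20 = 0
  <chi_6*chi_6, chi_7> = (1/20)[1*(4)*conj(2) + 1*(4)*conj(-2) + 2*(3/2 - sqrt(5)/2)*conj(1/2 - sqrt(5)/2) + 2*(sqrt(5)/2 + 3/2)*conj(-sqrt(5)/2 - 1/2) + 2*(sqrt(5)/2 + 3/2)*conj(1/2 + sqrt(5)/2) + 2*(3/2 - sqrt(5)/2)*conj(-1/2 + sqrt(5)/2) + 5*(0)*conj(0) + 5*(0)*conj(0)]
      = (1/20)[(8) + (-8) + (4 - 2*sqrt(5)) + (-2*sqrt(5) - 4) + (4 + 2*sqrt(5)) + (-4 + 2*sqrt(5)) + (0) + (0)] = 0/20 = 0
  <chi_6*chi_6, chi_8> = (1/20)[1*(4)*conj(2) + 1*(4)*conj(2) + 2*(3/2 - sqrt(5)/2)*conj(-sqrt(5)/2 - 1/2) + 2*(sqrt(5)/2 + 3/2)*conj(-1/2 + sqrt(5)/2) + 2*(sqrt(5)/2 + 3/2)*conj(-1/2 + sqrt(5)/2) + 2*(3/2 - sqrt(5)/2)*conj(-sqrt(5)/2 - 1/2) + 5*(0)*conj(0) + 5*(0)*conj(0)]
      = (1/20)[(8) + (8) + (1 - sqrt(5)) + (1 + sqrt(5)) + (1 + sqrt(5)) + (1 - sqrt(5)) + (0) + (0)] = 20/20 = 1
Hence the multiplicities are chi_1: 1, chi_2: 1, chi_8: 1. Dimension check: dim(chi_6)*dim(chi_6) = 2*2 = 4 and sum (mult * dim) = 1*1 + 1*1 + 1*2 = 4.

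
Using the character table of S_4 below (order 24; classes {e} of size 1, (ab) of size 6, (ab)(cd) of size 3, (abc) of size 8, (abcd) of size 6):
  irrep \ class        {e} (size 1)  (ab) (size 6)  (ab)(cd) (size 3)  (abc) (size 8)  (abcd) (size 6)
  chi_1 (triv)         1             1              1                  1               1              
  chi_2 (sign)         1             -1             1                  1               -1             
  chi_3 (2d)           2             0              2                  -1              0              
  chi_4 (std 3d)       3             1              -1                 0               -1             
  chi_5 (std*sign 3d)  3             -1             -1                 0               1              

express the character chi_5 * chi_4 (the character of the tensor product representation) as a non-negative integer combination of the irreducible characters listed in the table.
chi_5 tensor chi_4 = chi_2 + chi_3 + chi_4 + chi_5 (all other irreducibles have multiplicity 0).

Derivation: The character of a tensor product is the pointwise product (chi_5 * chi_4)(C) = chi_5(C) * chi_4(C):
  {e}: (3)*(3), (ab): (-1)*(1), (ab)(cd): (-1)*(-1), (abc): (0)*(0), (abcd): (1)*(-1)
so (chi_5 * chi_4) takes values
  {e} -> 9, (ab) -> -1, (ab)(cd) -> 1, (abc) -> 0, (abcd) -> -1.
Now take the inner product of this character with each irreducible chi from the table, <chi_5*chi_4, chi> = (1/24) sum_C |C| (chi_5*chi_4)(C) conj(chi(C)):
  <chi_5*chi_4, chi_1> = (1/24)[1*(9)*conj(1) + 6*(-1)*conj(1) + 3*(1)*conj(1) + 8*(0)*conj(1) + 6*(-1)*conj(1)]
      = (1/24)[(9) + (-6) + (3) + (0) + (-6)] = 0/24 = 0
  <chi_5*chi_4, chi_2> = (1/24)[1*(9)*conj(1) + 6*(-1)*conj(-1) + 3*(1)*conj(1) + 8*(0)*conj(1) + 6*(-1)*conj(-1)]
      = (1/24)[(9) + (6) + (3) + (0) + (6)] = 24/24 = 1
  <chi_5*chi_4, chi_3> = (1/24)[1*(9)*conj(2) + 6*(-1)*conj(0) + 3*(1)*conj(2) + 8*(0)*conj(-1) + 6*(-1)*conj(0)]
      = (1/24)[(18) + (0) + (6) + (0) + (0)] = 24/24 = 1
  <chi_5*chi_4, chi_4> = (1/24)[1*(9)*conj(3) + 6*(-1)*conj(1) + 3*(1)*conj(-1) + 8*(0)*conj(0) + 6*(-1)*conj(-1)]
      = (1/24)[(27) + (-6) + (-3) + (0) + (6)] = 24/24 = 1
  <chi_5*chi_4, chi_5> = (1/24)[1*(9)*conj(3) + 6*(-1)*conj(-1) + 3*(1)*conj(-1) + 8*(0)*conj(0) + 6*(-1)*conj(1)]
      = (1/24)[(27) + (6) + (-3) + (0) + (-6)] = 24/24 = 1
Hence the multiplicities are chi_2: 1, chi_3: 1, chi_4: 1, chi_5: 1. Dimension check: dim(chi_5)*dim(chi_4) = 3*3 = 9 and sum (mult * dim) = 1*1 + 1*2 + 1*3 + 1*3 = 9.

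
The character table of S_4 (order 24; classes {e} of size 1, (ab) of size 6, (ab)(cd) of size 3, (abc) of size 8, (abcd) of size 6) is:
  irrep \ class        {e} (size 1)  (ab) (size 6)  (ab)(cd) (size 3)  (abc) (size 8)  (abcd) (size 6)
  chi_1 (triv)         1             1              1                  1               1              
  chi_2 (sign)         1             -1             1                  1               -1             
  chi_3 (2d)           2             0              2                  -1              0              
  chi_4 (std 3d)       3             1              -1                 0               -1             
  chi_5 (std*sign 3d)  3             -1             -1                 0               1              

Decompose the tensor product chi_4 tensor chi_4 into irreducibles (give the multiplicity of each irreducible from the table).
chi_4 tensor chi_4 = chi_1 + chi_3 + chi_4 + chi_5 (all other irreducibles have multiplicity 0).

The character of a tensor product is the pointwise product (chi_4 * chi_4)(C) = chi_4(C) * chi_4(C):
  {e}: (3)*(3), (ab): (1)*(1), (ab)(cd): (-1)*(-1), (abc): (0)*(0), (abcd): (-1)*(-1)
so (chi_4 * chi_4) takes values
  {e} -> 9, (ab) -> 1, (ab)(cd) -> 1, (abc) -> 0, (abcd) -> 1.
Now take the inner product of this character with each irreducible chi from the table, <chi_4*chi_4, chi> = (1/24) sum_C |C| (chi_4*chi_4)(C) conj(chi(C)):
  <chi_4*chi_4, chi_1> = (1/24)[1*(9)*conj(1) + 6*(1)*conj(1) + 3*(1)*conj(1) + 8*(0)*conj(1) + 6*(1)*conj(1)]
      = (1/24)[(9) + (6) + (3) + (0) + (6)] = 24/24 = 1
  <chi_4*chi_4, chi_2> = (1/24)[1*(9)*conj(1) + 6*(1)*conj(-1) + 3*(1)*conj(1) + 8*(0)*conj(1) + 6*(1)*conj(-1)]
      = (1/24)[(9) + (-6) + (3) + (0) + (-6)] = 0/24 = 0
  <chi_4*chi_4, chi_3> = (1/24)[1*(9)*conj(2) + 6*(1)*conj(0) + 3*(1)*conj(2) + 8*(0)*conj(-1) + 6*(1)*conj(0)]
      = (1/24)[(18) + (0) + (6) + (0) + (0)] = 24/24 = 1
  <chi_4*chi_4, chi_4> = (1/24)[1*(9)*conj(3) + 6*(1)*conj(1) + 3*(1)*conj(-1) + 8*(0)*conj(0) + 6*(1)*conj(-1)]
      = (1/24)[(27) + (6) + (-3) + (0) + (-6)] = 24/24 = 1
  <chi_4*chi_4, chi_5> = (1/24)[1*(9)*conj(3) + 6*(1)*conj(-1) + 3*(1)*conj(-1) + 8*(0)*conj(0) + 6*(1)*conj(1)]
      = (1/24)[(27) + (-6) + (-3) + (0) + (6)] = 24/24 = 1
Hence the multiplicities are chi_1: 1, chi_3: 1, chi_4: 1, chi_5: 1. Dimension check: dim(chi_4)*dim(chi_4) = 3*3 = 9 and sum (mult * dim) = 1*1 + 1*2 + 1*3 + 1*3 = 9.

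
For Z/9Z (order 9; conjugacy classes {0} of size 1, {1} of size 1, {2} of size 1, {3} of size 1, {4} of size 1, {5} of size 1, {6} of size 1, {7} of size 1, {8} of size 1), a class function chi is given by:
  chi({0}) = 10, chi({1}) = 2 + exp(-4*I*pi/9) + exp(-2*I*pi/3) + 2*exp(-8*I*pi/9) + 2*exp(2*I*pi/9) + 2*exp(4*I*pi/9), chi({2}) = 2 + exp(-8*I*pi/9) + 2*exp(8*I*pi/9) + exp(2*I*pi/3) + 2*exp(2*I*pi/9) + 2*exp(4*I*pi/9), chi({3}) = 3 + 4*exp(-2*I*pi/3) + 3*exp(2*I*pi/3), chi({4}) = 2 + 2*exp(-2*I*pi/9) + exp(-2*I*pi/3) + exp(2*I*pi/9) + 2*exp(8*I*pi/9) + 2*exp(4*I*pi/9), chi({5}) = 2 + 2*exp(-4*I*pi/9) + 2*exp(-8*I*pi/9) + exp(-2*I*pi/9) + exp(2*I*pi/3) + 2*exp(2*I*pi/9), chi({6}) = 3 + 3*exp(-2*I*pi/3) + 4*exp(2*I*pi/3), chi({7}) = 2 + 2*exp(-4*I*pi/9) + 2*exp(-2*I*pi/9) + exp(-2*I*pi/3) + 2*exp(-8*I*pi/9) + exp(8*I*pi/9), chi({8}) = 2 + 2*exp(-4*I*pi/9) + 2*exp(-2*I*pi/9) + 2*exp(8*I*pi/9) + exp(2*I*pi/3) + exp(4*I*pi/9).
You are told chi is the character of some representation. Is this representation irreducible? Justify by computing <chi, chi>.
Not irreducible (reducible): <chi, chi> = 18 > 1.

Reasoning: <chi, chi> = (1/|G|) sum_C |C| * |chi(C)|^2 = (1/9)[1*|10|^2 + 1*|2 + exp(-4*I*pi/9) + exp(-2*I*pi/3) + 2*exp(-8*I*pi/9) + 2*exp(2*I*pi/9) + 2*exp(4*I*pi/9)|^2 + 1*|2 + exp(-8*I*pi/9) + 2*exp(8*I*pi/9) + exp(2*I*pi/3) + 2*exp(2*I*pi/9) + 2*exp(4*I*pi/9)|^2 + 1*|3 + 4*exp(-2*I*pi/3) + 3*exp(2*I*pi/3)|^2 + 1*|2 + 2*exp(-2*I*pi/9) + exp(-2*I*pi/3) + exp(2*I*pi/9) + 2*exp(8*I*pi/9) + 2*exp(4*I*pi/9)|^2 + 1*|2 + 2*exp(-4*I*pi/9) + 2*exp(-8*I*pi/9) + exp(-2*I*pi/9) + exp(2*I*pi/3) + 2*exp(2*I*pi/9)|^2 + 1*|3 + 3*exp(-2*I*pi/3) + 4*exp(2*I*pi/3)|^2 + 1*|2 + 2*exp(-4*I*pi/9) + 2*exp(-2*I*pi/9) + exp(-2*I*pi/3) + 2*exp(-8*I*pi/9) + exp(8*I*pi/9)|^2 + 1*|2 + 2*exp(-4*I*pi/9) + 2*exp(-2*I*pi/9) + 2*exp(8*I*pi/9) + exp(2*I*pi/3) + exp(4*I*pi/9)|^2]
  = (1/9)[(100) + (18 + 8*exp(-4*I*pi/9) + 11*exp(-2*I*pi/9) + 8*exp(-2*I*pi/3) + 14*exp(-8*I*pi/9) + 14*exp(8*I*pi/9) + 8*exp(2*I*pi/3) + 11*exp(2*I*pi/9) + 8*exp(4*I*pi/9)) + (18 + 11*exp(-4*I*pi/9) + 14*exp(-2*I*pi/9) + 8*exp(-2*I*pi/3) + 8*exp(-8*I*pi/9) + 8*exp(8*I*pi/9) + 8*exp(2*I*pi/3) + 14*exp(2*I*pi/9) + 11*exp(4*I*pi/9)) + (1) + (18 + 14*exp(-4*I*pi/9) + 8*exp(-2*I*pi/3) + 8*exp(-2*I*pi/9) + 11*exp(-8*I*pi/9) + 11*exp(8*I*pi/9) + 8*exp(2*I*pi/9) + 8*exp(2*I*pi/3) + 14*exp(4*I*pi/9)) + (18 + 14*exp(-4*I*pi/9) + 8*exp(-2*I*pi/3) + 8*exp(-2*I*pi/9) + 11*exp(-8*I*pi/9) + 11*exp(8*I*pi/9) + 8*exp(2*I*pi/9) + 8*exp(2*I*pi/3) + 14*exp(4*I*pi/9)) + (1) + (18 + 11*exp(-4*I*pi/9) + 14*exp(-2*I*pi/9) + 8*exp(-2*I*pi/3) + 8*exp(-8*I*pi/9) + 8*exp(8*I*pi/9) + 8*exp(2*I*pi/3) + 14*exp(2*I*pi/9) + 11*exp(4*I*pi/9)) + (18 + 8*exp(-4*I*pi/9) + 11*exp(-2*I*pi/9) + 8*exp(-2*I*pi/3) + 14*exp(-8*I*pi/9) + 14*exp(8*I*pi/9) + 8*exp(2*I*pi/3) + 11*exp(2*I*pi/9) + 8*exp(4*I*pi/9))] = 162/9 = 18.
(Exp terms are combined using exp(i*s)*conj(exp(i*t)) = exp(i*(s-t)), and sums of them are collapsed using the identity that for every m > 1 the m distinct m-th roots of unity sum to 0, e.g. 1 + exp(2*I*pi/3) + exp(-2*I*pi/3) = 0.)
A character is irreducible iff <chi, chi> = 1, so this representation is reducible.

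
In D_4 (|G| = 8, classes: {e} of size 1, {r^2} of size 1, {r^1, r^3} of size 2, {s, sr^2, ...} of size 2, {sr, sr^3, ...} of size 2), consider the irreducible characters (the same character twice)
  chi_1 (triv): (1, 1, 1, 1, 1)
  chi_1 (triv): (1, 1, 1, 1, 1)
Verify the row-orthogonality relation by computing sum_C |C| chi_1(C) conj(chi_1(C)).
Sum = 8 = |G| = 8; so <chi_1, chi_1> = 1 (norm-1 confirms irreducibility).

Details: Compute term by term over conjugacy classes (|C| * chi_1(C) * conj(chi_1(C))):
  1*(1)*conj(1) + 1*(1)*conj(1) + 2*(1)*conj(1) + 2*(1)*conj(1) + 2*(1)*conj(1)
  = (1) + (1) + (2) + (2) + (2)
  = 8.
Dividing by |G| = 8 gives 8/8 = 1, matching the row-orthogonality relation <chi_1, chi_1> = [chi_1 = chi_1].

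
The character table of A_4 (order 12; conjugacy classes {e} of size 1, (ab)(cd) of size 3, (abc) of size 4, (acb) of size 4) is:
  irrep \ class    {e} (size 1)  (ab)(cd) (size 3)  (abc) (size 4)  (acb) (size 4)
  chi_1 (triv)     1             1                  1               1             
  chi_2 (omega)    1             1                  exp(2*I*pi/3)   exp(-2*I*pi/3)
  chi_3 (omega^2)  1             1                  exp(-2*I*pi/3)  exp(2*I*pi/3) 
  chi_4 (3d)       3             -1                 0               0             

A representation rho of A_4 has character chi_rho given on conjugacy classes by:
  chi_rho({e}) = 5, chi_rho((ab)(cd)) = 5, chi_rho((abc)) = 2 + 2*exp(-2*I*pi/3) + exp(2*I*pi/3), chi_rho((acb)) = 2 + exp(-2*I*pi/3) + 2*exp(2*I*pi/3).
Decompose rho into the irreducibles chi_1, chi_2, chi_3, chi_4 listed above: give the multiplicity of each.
Multiplicities: chi_1: 2, chi_2: 1, chi_3: 2, chi_4: 0.

Reasoning: Use <chi_rho, chi> = (1/|G|) sum_C |C| * chi_rho(C) * conj(chi(C)) with |G| = 12 for each irreducible chi in the table:
  <chi_rho, chi_1> = (1/12)[1*(5)*conj(1) + 3*(5)*conj(1) + 4*(2 + 2*exp(-2*I*pi/3) + exp(2*I*pi/3))*conj(1) + 4*(2 + exp(-2*I*pi/3) + 2*exp(2*I*pi/3))*conj(1)]
      = (1/12)[(5) + (15) + (8 + 8*exp(-2*I*pi/3) + 4*exp(2*I*pi/3)) + (8 + 4*exp(-2*I*pi/3) + 8*exp(2*I*pi/3))] = 24/12 = 2
  <chi_rho, chi_2> = (1/12)[1*(5)*conj(1) + 3*(5)*conj(1) + 4*(2 + 2*exp(-2*I*pi/3) + exp(2*I*pi/3))*conj(exp(2*I*pi/3)) + 4*(2 + exp(-2*I*pi/3) + 2*exp(2*I*pi/3))*conj(exp(-2*I*pi/3))]
      = (1/12)[(5) + (15) + (-4) + (-4)] = 12/12 = 1
  <chi_rho, chi_3> = (1/12)[1*(5)*conj(1) + 3*(5)*conj(1) + 4*(2 + 2*exp(-2*I*pi/3) + exp(2*I*pi/3))*conj(exp(-2*I*pi/3)) + 4*(2 + exp(-2*I*pi/3) + 2*exp(2*I*pi/3))*conj(exp(2*I*pi/3))]
      = (1/12)[(5) + (15) + (8 + 4*exp(-2*I*pi/3) + 8*exp(2*I*pi/3)) + (8 + 8*exp(-2*I*pi/3) + 4*exp(2*I*pi/3))] = 24/12 = 2
  <chi_rho, chi_4> = (1/12)[1*(5)*conj(3) + 3*(5)*conj(-1) + 4*(2 + 2*exp(-2*I*pi/3) + exp(2*I*pi/3))*conj(0) + 4*(2 + exp(-2*I*pi/3) + 2*exp(2*I*pi/3))*conj(0)]
      = (1/12)[(15) + (-15) + (0) + (0)] = 0/12 = 0
(Exp terms are combined using exp(i*s)*conj(exp(i*t)) = exp(i*(s-t)), and sums of them are collapsed using the identity that for every m > 1 the m distinct m-th roots of unity sum to 0, e.g. 1 + exp(2*I*pi/3) + exp(-2*I*pi/3) = 0.)
Dimension check: dim(rho) = sum (mult * dim) = 2*1 + 1*1 + 2*1 + 0*3 = 5 = chi_rho(e) = 5.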